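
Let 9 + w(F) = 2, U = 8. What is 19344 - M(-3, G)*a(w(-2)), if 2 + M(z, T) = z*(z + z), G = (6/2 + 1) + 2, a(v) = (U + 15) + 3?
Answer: 18928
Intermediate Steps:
w(F) = -7 (w(F) = -9 + 2 = -7)
a(v) = 26 (a(v) = (8 + 15) + 3 = 23 + 3 = 26)
G = 6 (G = (6*(½) + 1) + 2 = (3 + 1) + 2 = 4 + 2 = 6)
M(z, T) = -2 + 2*z² (M(z, T) = -2 + z*(z + z) = -2 + z*(2*z) = -2 + 2*z²)
19344 - M(-3, G)*a(w(-2)) = 19344 - (-2 + 2*(-3)²)*26 = 19344 - (-2 + 2*9)*26 = 19344 - (-2 + 18)*26 = 19344 - 16*26 = 19344 - 1*416 = 19344 - 416 = 18928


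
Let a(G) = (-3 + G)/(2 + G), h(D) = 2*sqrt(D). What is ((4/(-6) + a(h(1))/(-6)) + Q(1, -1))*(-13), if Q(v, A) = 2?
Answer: -143/8 ≈ -17.875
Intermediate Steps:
a(G) = (-3 + G)/(2 + G)
((4/(-6) + a(h(1))/(-6)) + Q(1, -1))*(-13) = ((4/(-6) + ((-3 + 2*sqrt(1))/(2 + 2*sqrt(1)))/(-6)) + 2)*(-13) = ((4*(-1/6) + ((-3 + 2*1)/(2 + 2*1))*(-1/6)) + 2)*(-13) = ((-2/3 + ((-3 + 2)/(2 + 2))*(-1/6)) + 2)*(-13) = ((-2/3 + (-1/4)*(-1/6)) + 2)*(-13) = ((-2/3 + ((1/4)*(-1))*(-1/6)) + 2)*(-13) = ((-2/3 - 1/4*(-1/6)) + 2)*(-13) = ((-2/3 + 1/24) + 2)*(-13) = (-5/8 + 2)*(-13) = (11/8)*(-13) = -143/8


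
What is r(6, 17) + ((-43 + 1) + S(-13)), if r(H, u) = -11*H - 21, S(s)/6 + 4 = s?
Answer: -231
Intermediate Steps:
S(s) = -24 + 6*s
r(H, u) = -21 - 11*H
r(6, 17) + ((-43 + 1) + S(-13)) = (-21 - 11*6) + ((-43 + 1) + (-24 + 6*(-13))) = (-21 - 66) + (-42 + (-24 - 78)) = -87 + (-42 - 102) = -87 - 144 = -231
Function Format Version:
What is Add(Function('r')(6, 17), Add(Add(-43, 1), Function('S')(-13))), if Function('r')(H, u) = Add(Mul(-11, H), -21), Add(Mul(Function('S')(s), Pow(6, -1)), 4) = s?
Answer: -231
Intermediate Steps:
Function('S')(s) = Add(-24, Mul(6, s))
Function('r')(H, u) = Add(-21, Mul(-11, H))
Add(Function('r')(6, 17), Add(Add(-43, 1), Function('S')(-13))) = Add(Add(-21, Mul(-11, 6)), Add(Add(-43, 1), Add(-24, Mul(6, -13)))) = Add(Add(-21, -66), Add(-42, Add(-24, -78))) = Add(-87, Add(-42, -102)) = Add(-87, -144) = -231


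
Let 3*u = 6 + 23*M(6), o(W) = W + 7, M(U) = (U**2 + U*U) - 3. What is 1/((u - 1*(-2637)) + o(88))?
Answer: 1/3263 ≈ 0.00030647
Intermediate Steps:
M(U) = -3 + 2*U**2 (M(U) = (U**2 + U**2) - 3 = 2*U**2 - 3 = -3 + 2*U**2)
o(W) = 7 + W
u = 531 (u = (6 + 23*(-3 + 2*6**2))/3 = (6 + 23*(-3 + 2*36))/3 = (6 + 23*(-3 + 72))/3 = (6 + 23*69)/3 = (6 + 1587)/3 = (1/3)*1593 = 531)
1/((u - 1*(-2637)) + o(88)) = 1/((531 - 1*(-2637)) + (7 + 88)) = 1/((531 + 2637) + 95) = 1/(3168 + 95) = 1/3263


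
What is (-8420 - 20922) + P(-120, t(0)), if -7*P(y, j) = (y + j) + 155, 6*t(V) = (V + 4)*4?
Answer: -616295/21 ≈ -29347.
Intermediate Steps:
t(V) = 8/3 + 2*V/3 (t(V) = ((V + 4)*4)/6 = ((4 + V)*4)/6 = (16 + 4*V)/6 = 8/3 + 2*V/3)
P(y, j) = -155/7 - j/7 - y/7 (P(y, j) = -((y + j) + 155)/7 = -((j + y) + 155)/7 = -(155 + j + y)/7 = -155/7 - j/7 - y/7)
(-8420 - 20922) + P(-120, t(0)) = (-8420 - 20922) + (-155/7 - (8/3 + (2/3)*0)/7 - 1/7*(-120)) = -29342 + (-155/7 - (8/3 + 0)/7 + 120/7) = -29342 + (-155/7 - 1/7*8/3 + 120/7) = -29342 + (-155/7 - 8/21 + 120/7) = -29342 - 113/21 = -616295/21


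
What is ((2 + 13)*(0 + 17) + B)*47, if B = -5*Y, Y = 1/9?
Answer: 107630/9 ≈ 11959.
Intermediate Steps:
Y = 1/9 ≈ 0.11111
B = -5/9 (B = -5*1/9 = -5/9 ≈ -0.55556)
((2 + 13)*(0 + 17) + B)*47 = ((2 + 13)*(0 + 17) - 5/9)*47 = (15*17 - 5/9)*47 = (255 - 5/9)*47 = (2290/9)*47 = 107630/9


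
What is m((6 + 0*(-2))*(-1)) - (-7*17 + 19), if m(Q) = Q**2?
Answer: 136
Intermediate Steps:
m((6 + 0*(-2))*(-1)) - (-7*17 + 19) = ((6 + 0*(-2))*(-1))**2 - (-7*17 + 19) = ((6 + 0)*(-1))**2 - (-119 + 19) = (6*(-1))**2 - 1*(-100) = (-6)**2 + 100 = 36 + 100 = 136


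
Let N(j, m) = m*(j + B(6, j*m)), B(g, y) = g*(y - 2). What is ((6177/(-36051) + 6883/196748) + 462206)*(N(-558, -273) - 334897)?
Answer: -272875483525648693764125/2364320716 ≈ -1.1541e+14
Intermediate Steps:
B(g, y) = g*(-2 + y)
N(j, m) = m*(-12 + j + 6*j*m) (N(j, m) = m*(j + 6*(-2 + j*m)) = m*(j + (-12 + 6*j*m)) = m*(-12 + j + 6*j*m))
((6177/(-36051) + 6883/196748) + 462206)*(N(-558, -273) - 334897) = ((6177/(-36051) + 6883/196748) + 462206)*(-273*(-12 - 558 + 6*(-558)*(-273)) - 334897) = ((6177*(-1/36051) + 6883*(1/196748)) + 462206)*(-273*(-12 - 558 + 914004) - 334897) = ((-2059/12017 + 6883/196748) + 462206)*(-273*913434 - 334897) = (-322391121/2364320716 + 462206)*(-249367482 - 334897) = (1092802898468375/2364320716)*(-249702379) = -272875483525648693764125/2364320716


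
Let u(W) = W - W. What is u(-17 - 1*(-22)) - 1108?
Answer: -1108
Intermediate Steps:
u(W) = 0
u(-17 - 1*(-22)) - 1108 = 0 - 1108 = -1108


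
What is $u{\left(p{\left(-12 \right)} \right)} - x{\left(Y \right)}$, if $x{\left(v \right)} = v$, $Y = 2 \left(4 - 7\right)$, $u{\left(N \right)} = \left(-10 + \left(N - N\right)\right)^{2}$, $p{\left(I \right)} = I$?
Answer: $106$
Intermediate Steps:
$u{\left(N \right)} = 100$ ($u{\left(N \right)} = \left(-10 + 0\right)^{2} = \left(-10\right)^{2} = 100$)
$Y = -6$ ($Y = 2 \left(-3\right) = -6$)
$u{\left(p{\left(-12 \right)} \right)} - x{\left(Y \right)} = 100 - -6 = 100 + 6 = 106$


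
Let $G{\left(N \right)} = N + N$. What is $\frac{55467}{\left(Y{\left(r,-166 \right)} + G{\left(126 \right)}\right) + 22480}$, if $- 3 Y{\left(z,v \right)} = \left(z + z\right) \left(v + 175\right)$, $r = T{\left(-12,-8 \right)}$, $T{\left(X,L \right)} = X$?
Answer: $\frac{55467}{22804} \approx 2.4323$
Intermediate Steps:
$G{\left(N \right)} = 2 N$
$r = -12$
$Y{\left(z,v \right)} = - \frac{2 z \left(175 + v\right)}{3}$ ($Y{\left(z,v \right)} = - \frac{\left(z + z\right) \left(v + 175\right)}{3} = - \frac{2 z \left(175 + v\right)}{3}$)
$\frac{55467}{\left(Y{\left(r,-166 \right)} + G{\left(126 \right)}\right) + 22480} = \frac{55467}{\left(\left(- \frac{2}{3}\right) \left(-12\right) \left(175 - 166\right) + 2 \cdot 126\right) + 22480} = \frac{55467}{\left(\left(- \frac{2}{3}\right) \left(-12\right) 9 + 252\right) + 22480} = \frac{55467}{\left(72 + 252\right) + 22480} = \frac{55467}{324 + 22480} = \frac{55467}{22804}$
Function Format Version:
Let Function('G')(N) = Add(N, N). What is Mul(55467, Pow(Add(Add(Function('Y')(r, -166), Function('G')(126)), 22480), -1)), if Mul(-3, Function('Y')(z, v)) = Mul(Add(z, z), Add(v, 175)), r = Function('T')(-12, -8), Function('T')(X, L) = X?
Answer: Rational(55467, 22804) ≈ 2.4323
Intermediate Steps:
Function('G')(N) = Mul(2, N)
r = -12
Function('Y')(z, v) = Mul(Rational(-2, 3), z, Add(175, v)) (Function('Y')(z, v) = Mul(Rational(-1, 3), Mul(Add(z, z), Add(v, 175))) = Mul(Rational(-1, 3), Mul(Mul(2, z), Add(175, v))) = Mul(Rational(-1, 3), Mul(2, z, Add(175, v))) = Mul(Rational(-2, 3), z, Add(175, v)))
Mul(55467, Pow(Add(Add(Function('Y')(r, -166), Function('G')(126)), 22480), -1)) = Mul(55467, Pow(Add(Add(Mul(Rational(-2, 3), -12, Add(175, -166)), Mul(2, 126)), 22480), -1)) = Mul(55467, Pow(Add(Add(Mul(Rational(-2, 3), -12, 9), 252), 22480), -1)) = Mul(55467, Pow(Add(Add(72, 252), 22480), -1)) = Mul(55467, Pow(Add(324, 22480), -1)) = Mul(55467, Pow(22804, -1)) = Mul(55467, Rational(1, 22804)) = Rational(55467, 22804)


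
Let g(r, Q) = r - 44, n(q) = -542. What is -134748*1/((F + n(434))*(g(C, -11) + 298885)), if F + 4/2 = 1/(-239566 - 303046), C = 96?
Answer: 8123986864/9804500152497 ≈ 0.00082860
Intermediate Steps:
F = -1085225/542612 (F = -2 + 1/(-239566 - 303046) = -2 + 1/(-542612) = -2 - 1/542612 = -1085225/542612 ≈ -2.0000)
g(r, Q) = -44 + r
-134748*1/((F + n(434))*(g(C, -11) + 298885)) = -134748*1/((-1085225/542612 - 542)*((-44 + 96) + 298885)) = -134748*(-542612/(295180929*(52 + 298885))) = -134748/((-295180929/542612*298937)) = -134748/(-88240501372473/542612) = -134748*(-542612/88240501372473) = 8123986864/9804500152497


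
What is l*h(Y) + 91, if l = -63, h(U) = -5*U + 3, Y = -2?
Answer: -728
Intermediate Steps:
h(U) = 3 - 5*U
l*h(Y) + 91 = -63*(3 - 5*(-2)) + 91 = -63*(3 + 10) + 91 = -63*13 + 91 = -819 + 91 = -728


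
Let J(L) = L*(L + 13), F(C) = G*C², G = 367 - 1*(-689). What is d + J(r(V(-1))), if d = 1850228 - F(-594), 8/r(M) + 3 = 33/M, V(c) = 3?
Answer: -370744574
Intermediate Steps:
G = 1056 (G = 367 + 689 = 1056)
F(C) = 1056*C²
r(M) = 8/(-3 + 33/M)
J(L) = L*(13 + L)
d = -370744588 (d = 1850228 - 1056*(-594)² = 1850228 - 1056*352836 = 1850228 - 1*372594816 = 1850228 - 372594816 = -370744588)
d + J(r(V(-1))) = -370744588 + (-8*3/(-33 + 3*3))*(13 - 8*3/(-33 + 3*3)) = -370744588 + (-8*3/(-33 + 9))*(13 - 8*3/(-33 + 9)) = -370744588 + (-8*3/(-24))*(13 - 8*3/(-24)) = -370744588 + (-8*3*(-1/24))*(13 - 8*3*(-1/24)) = -370744588 + 1*(13 + 1) = -370744588 + 1*14 = -370744588 + 14 = -370744574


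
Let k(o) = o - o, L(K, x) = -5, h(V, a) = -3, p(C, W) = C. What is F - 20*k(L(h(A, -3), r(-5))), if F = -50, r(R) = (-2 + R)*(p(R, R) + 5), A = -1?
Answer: -50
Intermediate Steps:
r(R) = (-2 + R)*(5 + R) (r(R) = (-2 + R)*(R + 5) = (-2 + R)*(5 + R))
k(o) = 0
F - 20*k(L(h(A, -3), r(-5))) = -50 - 20*0 = -50 + 0 = -50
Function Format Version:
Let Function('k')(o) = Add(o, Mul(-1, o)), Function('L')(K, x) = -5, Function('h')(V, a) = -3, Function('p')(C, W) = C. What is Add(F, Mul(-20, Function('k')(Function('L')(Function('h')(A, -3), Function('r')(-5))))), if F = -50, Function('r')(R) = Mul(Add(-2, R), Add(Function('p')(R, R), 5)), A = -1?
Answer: -50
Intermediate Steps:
Function('r')(R) = Mul(Add(-2, R), Add(5, R)) (Function('r')(R) = Mul(Add(-2, R), Add(R, 5)) = Mul(Add(-2, R), Add(5, R)))
Function('k')(o) = 0
Add(F, Mul(-20, Function('k')(Function('L')(Function('h')(A, -3), Function('r')(-5))))) = Add(-50, Mul(-20, 0)) = Add(-50, 0) = -50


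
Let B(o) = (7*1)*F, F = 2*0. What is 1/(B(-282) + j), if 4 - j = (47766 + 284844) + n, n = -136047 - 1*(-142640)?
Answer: -1/339199 ≈ -2.9481e-6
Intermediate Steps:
n = 6593 (n = -136047 + 142640 = 6593)
F = 0
j = -339199 (j = 4 - ((47766 + 284844) + 6593) = 4 - (332610 + 6593) = 4 - 1*339203 = 4 - 339203 = -339199)
B(o) = 0 (B(o) = (7*1)*0 = 7*0 = 0)
1/(B(-282) + j) = 1/(0 - 339199) = 1/(-339199) = -1/339199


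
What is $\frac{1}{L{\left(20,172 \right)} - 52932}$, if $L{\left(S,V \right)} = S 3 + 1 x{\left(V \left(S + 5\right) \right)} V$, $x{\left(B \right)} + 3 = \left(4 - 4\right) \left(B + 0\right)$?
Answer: $- \frac{1}{53388} \approx -1.8731 \cdot 10^{-5}$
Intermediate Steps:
$x{\left(B \right)} = -3$ ($x{\left(B \right)} = -3 + \left(4 - 4\right) \left(B + 0\right) = -3 + 0 B = -3 + 0 = -3$)
$L{\left(S,V \right)} = - 3 V + 3 S$ ($L{\left(S,V \right)} = S 3 + 1 \left(-3\right) V = 3 S - 3 V = - 3 V + 3 S$)
$\frac{1}{L{\left(20,172 \right)} - 52932} = \frac{1}{\left(\left(-3\right) 172 + 3 \cdot 20\right) - 52932} = \frac{1}{\left(-516 + 60\right) - 52932} = \frac{1}{-456 - 52932} = \frac{1}{-53388} = - \frac{1}{53388}$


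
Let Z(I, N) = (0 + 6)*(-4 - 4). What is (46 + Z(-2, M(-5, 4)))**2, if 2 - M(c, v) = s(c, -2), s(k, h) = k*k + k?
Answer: 4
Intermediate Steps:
s(k, h) = k + k**2 (s(k, h) = k**2 + k = k + k**2)
M(c, v) = 2 - c*(1 + c)
Z(I, N) = -48 (Z(I, N) = 6*(-8) = -48)
(46 + Z(-2, M(-5, 4)))**2 = (46 - 48)**2 = (-2)**2 = 4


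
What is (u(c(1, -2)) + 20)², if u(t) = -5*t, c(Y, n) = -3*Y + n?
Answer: 2025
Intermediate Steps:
c(Y, n) = n - 3*Y
(u(c(1, -2)) + 20)² = (-5*(-2 - 3*1) + 20)² = (-5*(-2 - 3) + 20)² = (-5*(-5) + 20)² = (25 + 20)² = 45² = 2025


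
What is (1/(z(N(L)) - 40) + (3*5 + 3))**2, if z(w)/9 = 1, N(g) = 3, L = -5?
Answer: 310249/961 ≈ 322.84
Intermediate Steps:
z(w) = 9 (z(w) = 9*1 = 9)
(1/(z(N(L)) - 40) + (3*5 + 3))**2 = (1/(9 - 40) + (3*5 + 3))**2 = (1/(-31) + (15 + 3))**2 = (-1/31 + 18)**2 = (557/31)**2 = 310249/961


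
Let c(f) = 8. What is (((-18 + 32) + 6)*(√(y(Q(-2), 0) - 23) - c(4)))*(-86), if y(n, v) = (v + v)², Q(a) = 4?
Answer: 13760 - 1720*I*√23 ≈ 13760.0 - 8248.8*I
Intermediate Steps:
y(n, v) = 4*v² (y(n, v) = (2*v)² = 4*v²)
(((-18 + 32) + 6)*(√(y(Q(-2), 0) - 23) - c(4)))*(-86) = (((-18 + 32) + 6)*(√(4*0² - 23) - 1*8))*(-86) = ((14 + 6)*(√(4*0 - 23) - 8))*(-86) = (20*(√(0 - 23) - 8))*(-86) = (20*(√(-23) - 8))*(-86) = (20*(I*√23 - 8))*(-86) = (20*(-8 + I*√23))*(-86) = (-160 + 20*I*√23)*(-86) = 13760 - 1720*I*√23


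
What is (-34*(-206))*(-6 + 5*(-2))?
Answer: -112064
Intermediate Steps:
(-34*(-206))*(-6 + 5*(-2)) = 7004*(-6 - 10) = 7004*(-16) = -112064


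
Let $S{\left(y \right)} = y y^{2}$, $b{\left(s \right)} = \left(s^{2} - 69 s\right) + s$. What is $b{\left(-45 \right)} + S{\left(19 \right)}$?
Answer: $11944$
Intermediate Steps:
$b{\left(s \right)} = s^{2} - 68 s$
$S{\left(y \right)} = y^{3}$
$b{\left(-45 \right)} + S{\left(19 \right)} = - 45 \left(-68 - 45\right) + 19^{3} = \left(-45\right) \left(-113\right) + 6859 = 5085 + 6859 = 11944$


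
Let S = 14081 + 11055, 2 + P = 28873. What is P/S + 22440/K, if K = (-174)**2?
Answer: 119845853/63418128 ≈ 1.8898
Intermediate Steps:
K = 30276
P = 28871 (P = -2 + 28873 = 28871)
S = 25136
P/S + 22440/K = 28871/25136 + 22440/30276 = 28871*(1/25136) + 22440*(1/30276) = 28871/25136 + 1870/2523 = 119845853/63418128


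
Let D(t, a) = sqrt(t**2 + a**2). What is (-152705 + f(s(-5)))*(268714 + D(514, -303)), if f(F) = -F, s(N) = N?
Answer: -41032627800 - 152700*sqrt(356005) ≈ -4.1124e+10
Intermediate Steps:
D(t, a) = sqrt(a**2 + t**2)
(-152705 + f(s(-5)))*(268714 + D(514, -303)) = (-152705 - 1*(-5))*(268714 + sqrt((-303)**2 + 514**2)) = (-152705 + 5)*(268714 + sqrt(91809 + 264196)) = -152700*(268714 + sqrt(356005)) = -41032627800 - 152700*sqrt(356005)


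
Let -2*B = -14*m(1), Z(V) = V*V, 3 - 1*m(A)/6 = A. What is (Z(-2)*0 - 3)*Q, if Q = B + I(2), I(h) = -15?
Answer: -207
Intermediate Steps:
m(A) = 18 - 6*A
Z(V) = V**2
B = 84 (B = -(-7)*(18 - 6*1) = -(-7)*(18 - 6) = -(-7)*12 = -1/2*(-168) = 84)
Q = 69 (Q = 84 - 15 = 69)
(Z(-2)*0 - 3)*Q = ((-2)**2*0 - 3)*69 = (4*0 - 3)*69 = (0 - 3)*69 = -3*69 = -207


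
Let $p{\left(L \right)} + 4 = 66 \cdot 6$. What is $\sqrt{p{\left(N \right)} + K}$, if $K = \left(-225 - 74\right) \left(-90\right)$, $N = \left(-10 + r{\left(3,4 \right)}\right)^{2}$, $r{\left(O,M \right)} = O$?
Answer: $\sqrt{27302} \approx 165.23$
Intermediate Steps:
$N = 49$ ($N = \left(-10 + 3\right)^{2} = \left(-7\right)^{2} = 49$)
$p{\left(L \right)} = 392$ ($p{\left(L \right)} = -4 + 66 \cdot 6 = -4 + 396 = 392$)
$K = 26910$ ($K = \left(-299\right) \left(-90\right) = 26910$)
$\sqrt{p{\left(N \right)} + K} = \sqrt{392 + 26910} = \sqrt{27302}$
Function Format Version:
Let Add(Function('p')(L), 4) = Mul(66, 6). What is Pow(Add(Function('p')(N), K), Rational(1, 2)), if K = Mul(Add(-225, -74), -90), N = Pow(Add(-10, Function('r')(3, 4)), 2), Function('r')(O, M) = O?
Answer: Pow(27302, Rational(1, 2)) ≈ 165.23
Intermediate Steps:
N = 49 (N = Pow(Add(-10, 3), 2) = Pow(-7, 2) = 49)
Function('p')(L) = 392 (Function('p')(L) = Add(-4, Mul(66, 6)) = Add(-4, 396) = 392)
K = 26910 (K = Mul(-299, -90) = 26910)
Pow(Add(Function('p')(N), K), Rational(1, 2)) = Pow(Add(392, 26910), Rational(1, 2)) = Pow(27302, Rational(1, 2))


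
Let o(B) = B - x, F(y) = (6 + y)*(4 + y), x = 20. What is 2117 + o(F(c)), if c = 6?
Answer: 2217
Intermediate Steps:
F(y) = (4 + y)*(6 + y)
o(B) = -20 + B (o(B) = B - 1*20 = B - 20 = -20 + B)
2117 + o(F(c)) = 2117 + (-20 + (24 + 6**2 + 10*6)) = 2117 + (-20 + (24 + 36 + 60)) = 2117 + (-20 + 120) = 2117 + 100 = 2217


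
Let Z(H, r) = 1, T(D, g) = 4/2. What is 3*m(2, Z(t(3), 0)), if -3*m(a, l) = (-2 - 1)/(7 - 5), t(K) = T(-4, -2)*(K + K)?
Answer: 3/2 ≈ 1.5000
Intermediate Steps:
T(D, g) = 2 (T(D, g) = 4*(½) = 2)
t(K) = 4*K (t(K) = 2*(K + K) = 2*(2*K) = 4*K)
m(a, l) = ½ (m(a, l) = -(-2 - 1)/(3*(7 - 5)) = -(-1)/2 = -⅓*(-3/2) = ½)
3*m(2, Z(t(3), 0)) = 3*(½) = 3/2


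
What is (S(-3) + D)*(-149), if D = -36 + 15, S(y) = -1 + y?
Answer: 3725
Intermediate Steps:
D = -21
(S(-3) + D)*(-149) = ((-1 - 3) - 21)*(-149) = (-4 - 21)*(-149) = -25*(-149) = 3725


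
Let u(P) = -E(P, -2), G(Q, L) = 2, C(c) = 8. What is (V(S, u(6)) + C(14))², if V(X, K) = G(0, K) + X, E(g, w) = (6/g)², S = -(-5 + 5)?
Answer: 100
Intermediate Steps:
S = 0 (S = -1*0 = 0)
E(g, w) = 36/g²
u(P) = -36/P²
V(X, K) = 2 + X
(V(S, u(6)) + C(14))² = ((2 + 0) + 8)² = (2 + 8)² = 10² = 100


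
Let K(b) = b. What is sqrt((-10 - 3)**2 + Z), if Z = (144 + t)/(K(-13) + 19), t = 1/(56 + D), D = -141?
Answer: sqrt(50198790)/510 ≈ 13.892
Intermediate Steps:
t = -1/85 (t = 1/(56 - 141) = 1/(-85) = -1/85 ≈ -0.011765)
Z = 12239/510 (Z = (144 - 1/85)/(-13 + 19) = (12239/85)/6 = (12239/85)*(1/6) = 12239/510 ≈ 23.998)
sqrt((-10 - 3)**2 + Z) = sqrt((-10 - 3)**2 + 12239/510) = sqrt((-13)**2 + 12239/510) = sqrt(169 + 12239/510) = sqrt(98429/510) = sqrt(50198790)/510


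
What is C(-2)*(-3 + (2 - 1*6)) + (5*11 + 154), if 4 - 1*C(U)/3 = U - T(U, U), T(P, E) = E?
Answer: 125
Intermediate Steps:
C(U) = 12 (C(U) = 12 - 3*(U - U) = 12 - 3*0 = 12 + 0 = 12)
C(-2)*(-3 + (2 - 1*6)) + (5*11 + 154) = 12*(-3 + (2 - 1*6)) + (5*11 + 154) = 12*(-3 + (2 - 6)) + (55 + 154) = 12*(-3 - 4) + 209 = 12*(-7) + 209 = -84 + 209 = 125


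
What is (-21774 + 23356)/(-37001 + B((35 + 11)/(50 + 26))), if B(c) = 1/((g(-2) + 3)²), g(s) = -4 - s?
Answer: -791/18500 ≈ -0.042757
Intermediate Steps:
B(c) = 1 (B(c) = 1/(((-4 - 1*(-2)) + 3)²) = 1/(((-4 + 2) + 3)²) = 1/((-2 + 3)²) = 1/(1²) = 1/1 = 1)
(-21774 + 23356)/(-37001 + B((35 + 11)/(50 + 26))) = (-21774 + 23356)/(-37001 + 1) = 1582/(-37000) = 1582*(-1/37000) = -791/18500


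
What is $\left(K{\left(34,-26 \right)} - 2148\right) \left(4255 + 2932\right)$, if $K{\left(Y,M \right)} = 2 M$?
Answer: $-15811400$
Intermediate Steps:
$\left(K{\left(34,-26 \right)} - 2148\right) \left(4255 + 2932\right) = \left(2 \left(-26\right) - 2148\right) \left(4255 + 2932\right) = \left(-52 - 2148\right) 7187 = \left(-2200\right) 7187 = -15811400$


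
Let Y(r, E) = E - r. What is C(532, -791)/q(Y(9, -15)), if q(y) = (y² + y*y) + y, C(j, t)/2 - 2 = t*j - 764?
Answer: -210787/282 ≈ -747.47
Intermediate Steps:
C(j, t) = -1524 + 2*j*t (C(j, t) = 4 + 2*(t*j - 764) = 4 + 2*(j*t - 764) = 4 + 2*(-764 + j*t) = 4 + (-1528 + 2*j*t) = -1524 + 2*j*t)
q(y) = y + 2*y² (q(y) = (y² + y²) + y = 2*y² + y = y + 2*y²)
C(532, -791)/q(Y(9, -15)) = (-1524 + 2*532*(-791))/(((-15 - 1*9)*(1 + 2*(-15 - 1*9)))) = (-1524 - 841624)/(((-15 - 9)*(1 + 2*(-15 - 9)))) = -843148*(-1/(24*(1 + 2*(-24)))) = -843148*(-1/(24*(1 - 48))) = -843148/((-24*(-47))) = -843148/1128 = -843148*1/1128 = -210787/282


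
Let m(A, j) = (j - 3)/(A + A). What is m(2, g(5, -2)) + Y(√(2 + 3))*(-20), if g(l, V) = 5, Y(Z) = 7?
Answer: -279/2 ≈ -139.50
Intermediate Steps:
m(A, j) = (-3 + j)/(2*A) (m(A, j) = (-3 + j)/((2*A)) = (-3 + j)*(1/(2*A)) = (-3 + j)/(2*A))
m(2, g(5, -2)) + Y(√(2 + 3))*(-20) = (½)*(-3 + 5)/2 + 7*(-20) = (½)*(½)*2 - 140 = ½ - 140 = -279/2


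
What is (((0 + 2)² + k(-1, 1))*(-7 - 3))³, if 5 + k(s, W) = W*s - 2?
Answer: 64000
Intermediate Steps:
k(s, W) = -7 + W*s (k(s, W) = -5 + (W*s - 2) = -5 + (-2 + W*s) = -7 + W*s)
(((0 + 2)² + k(-1, 1))*(-7 - 3))³ = (((0 + 2)² + (-7 + 1*(-1)))*(-7 - 3))³ = ((2² + (-7 - 1))*(-10))³ = ((4 - 8)*(-10))³ = (-4*(-10))³ = 40³ = 64000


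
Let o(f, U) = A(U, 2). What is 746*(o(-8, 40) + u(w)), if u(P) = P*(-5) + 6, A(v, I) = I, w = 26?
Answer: -91012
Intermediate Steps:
u(P) = 6 - 5*P (u(P) = -5*P + 6 = 6 - 5*P)
o(f, U) = 2
746*(o(-8, 40) + u(w)) = 746*(2 + (6 - 5*26)) = 746*(2 + (6 - 130)) = 746*(2 - 124) = 746*(-122) = -91012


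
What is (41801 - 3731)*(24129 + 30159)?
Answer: 2066744160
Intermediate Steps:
(41801 - 3731)*(24129 + 30159) = 38070*54288 = 2066744160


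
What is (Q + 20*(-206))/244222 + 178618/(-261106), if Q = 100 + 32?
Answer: -11165933981/15941957383 ≈ -0.70041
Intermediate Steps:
Q = 132
(Q + 20*(-206))/244222 + 178618/(-261106) = (132 + 20*(-206))/244222 + 178618/(-261106) = (132 - 4120)*(1/244222) + 178618*(-1/261106) = -3988*1/244222 - 89309/130553 = -1994/122111 - 89309/130553 = -11165933981/15941957383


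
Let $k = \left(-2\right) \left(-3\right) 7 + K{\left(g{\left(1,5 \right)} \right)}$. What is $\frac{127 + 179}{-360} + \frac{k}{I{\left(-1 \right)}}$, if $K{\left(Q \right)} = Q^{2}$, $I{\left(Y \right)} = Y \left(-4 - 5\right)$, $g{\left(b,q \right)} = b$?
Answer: $\frac{707}{180} \approx 3.9278$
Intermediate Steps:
$I{\left(Y \right)} = - 9 Y$ ($I{\left(Y \right)} = Y \left(-9\right) = - 9 Y$)
$k = 43$ ($k = \left(-2\right) \left(-3\right) 7 + 1^{2} = 6 \cdot 7 + 1 = 42 + 1 = 43$)
$\frac{127 + 179}{-360} + \frac{k}{I{\left(-1 \right)}} = \frac{127 + 179}{-360} + \frac{43}{\left(-9\right) \left(-1\right)} = 306 \left(- \frac{1}{360}\right) + \frac{43}{9} = - \frac{17}{20} + 43 \cdot \frac{1}{9} = - \frac{17}{20} + \frac{43}{9} = \frac{707}{180}$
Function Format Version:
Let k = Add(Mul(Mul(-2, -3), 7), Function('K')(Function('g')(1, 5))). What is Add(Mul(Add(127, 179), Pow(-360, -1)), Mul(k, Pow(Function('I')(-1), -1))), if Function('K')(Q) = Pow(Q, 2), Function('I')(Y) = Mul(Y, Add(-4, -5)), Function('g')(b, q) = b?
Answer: Rational(707, 180) ≈ 3.9278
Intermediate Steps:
Function('I')(Y) = Mul(-9, Y) (Function('I')(Y) = Mul(Y, -9) = Mul(-9, Y))
k = 43 (k = Add(Mul(Mul(-2, -3), 7), Pow(1, 2)) = Add(Mul(6, 7), 1) = Add(42, 1) = 43)
Add(Mul(Add(127, 179), Pow(-360, -1)), Mul(k, Pow(Function('I')(-1), -1))) = Add(Mul(Add(127, 179), Pow(-360, -1)), Mul(43, Pow(Mul(-9, -1), -1))) = Add(Mul(306, Rational(-1, 360)), Mul(43, Pow(9, -1))) = Add(Rational(-17, 20), Mul(43, Rational(1, 9))) = Add(Rational(-17, 20), Rational(43, 9)) = Rational(707, 180)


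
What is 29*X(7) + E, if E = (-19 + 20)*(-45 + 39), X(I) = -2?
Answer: -64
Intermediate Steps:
E = -6 (E = 1*(-6) = -6)
29*X(7) + E = 29*(-2) - 6 = -58 - 6 = -64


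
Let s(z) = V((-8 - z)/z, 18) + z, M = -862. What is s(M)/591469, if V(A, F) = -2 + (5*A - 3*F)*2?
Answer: -423202/254923139 ≈ -0.0016601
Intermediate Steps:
V(A, F) = -2 - 6*F + 10*A (V(A, F) = -2 + (-3*F + 5*A)*2 = -2 + (-6*F + 10*A) = -2 - 6*F + 10*A)
s(z) = -110 + z + 10*(-8 - z)/z (s(z) = (-2 - 6*18 + 10*((-8 - z)/z)) + z = (-2 - 108 + 10*((-8 - z)/z)) + z = (-2 - 108 + 10*(-8 - z)/z) + z = (-110 + 10*(-8 - z)/z) + z = -110 + z + 10*(-8 - z)/z)
s(M)/591469 = (-120 - 862 - 80/(-862))/591469 = (-120 - 862 - 80*(-1/862))*(1/591469) = (-120 - 862 + 40/431)*(1/591469) = -423202/431*1/591469 = -423202/254923139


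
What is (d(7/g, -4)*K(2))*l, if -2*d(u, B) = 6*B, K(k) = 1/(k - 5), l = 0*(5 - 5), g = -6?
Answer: 0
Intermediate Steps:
l = 0 (l = 0*0 = 0)
K(k) = 1/(-5 + k)
d(u, B) = -3*B
(d(7/g, -4)*K(2))*l = ((-3*(-4))/(-5 + 2))*0 = (12/(-3))*0 = (12*(-⅓))*0 = -4*0 = 0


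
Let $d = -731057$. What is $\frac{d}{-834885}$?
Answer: $\frac{731057}{834885} \approx 0.87564$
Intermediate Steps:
$\frac{d}{-834885} = - \frac{731057}{-834885} = \left(-731057\right) \left(- \frac{1}{834885}\right) = \frac{731057}{834885}$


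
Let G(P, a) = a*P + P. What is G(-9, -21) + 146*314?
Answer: 46024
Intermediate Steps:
G(P, a) = P + P*a (G(P, a) = P*a + P = P + P*a)
G(-9, -21) + 146*314 = -9*(1 - 21) + 146*314 = -9*(-20) + 45844 = 180 + 45844 = 46024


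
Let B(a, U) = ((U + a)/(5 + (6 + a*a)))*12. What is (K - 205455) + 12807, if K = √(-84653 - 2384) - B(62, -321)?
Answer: -247551644/1285 + I*√87037 ≈ -1.9265e+5 + 295.02*I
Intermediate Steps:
B(a, U) = 12*(U + a)/(11 + a²) (B(a, U) = ((U + a)/(5 + (6 + a²)))*12 = ((U + a)/(11 + a²))*12 = 12*(U + a)/(11 + a²))
K = 1036/1285 + I*√87037 (K = √(-84653 - 2384) - 12*(-321 + 62)/(11 + 62²) = √(-87037) - 12*(-259)/(11 + 3844) = I*√87037 - 12*(-259)/3855 = I*√87037 - 1*(-1036/1285) = I*√87037 + 1036/1285 = 1036/1285 + I*√87037 ≈ 0.80623 + 295.02*I)
(K - 205455) + 12807 = ((1036/1285 + I*√87037) - 205455) + 12807 = (-264008639/1285 + I*√87037) + 12807 = -247551644/1285 + I*√87037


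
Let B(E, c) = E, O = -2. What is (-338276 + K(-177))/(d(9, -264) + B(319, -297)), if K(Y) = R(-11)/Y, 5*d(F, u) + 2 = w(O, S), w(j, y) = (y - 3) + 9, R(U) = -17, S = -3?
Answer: -299374175/282492 ≈ -1059.8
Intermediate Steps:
w(j, y) = 6 + y (w(j, y) = (-3 + y) + 9 = 6 + y)
d(F, u) = ⅕ (d(F, u) = -⅖ + (6 - 3)/5 = -⅖ + (⅕)*3 = -⅖ + ⅗ = ⅕)
K(Y) = -17/Y
(-338276 + K(-177))/(d(9, -264) + B(319, -297)) = (-338276 - 17/(-177))/(⅕ + 319) = (-338276 - 17*(-1/177))/(1596/5) = (-338276 + 17/177)*(5/1596) = -59874835/177*5/1596 = -299374175/282492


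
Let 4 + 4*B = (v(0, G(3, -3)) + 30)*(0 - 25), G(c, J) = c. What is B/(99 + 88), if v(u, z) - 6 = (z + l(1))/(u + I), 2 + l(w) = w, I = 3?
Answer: -1381/1122 ≈ -1.2308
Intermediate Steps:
l(w) = -2 + w
v(u, z) = 6 + (-1 + z)/(3 + u) (v(u, z) = 6 + (z + (-2 + 1))/(u + 3) = 6 + (z - 1)/(3 + u) = 6 + (-1 + z)/(3 + u))
B = -1381/6 (B = -1 + (((17 + 3 + 6*0)/(3 + 0) + 30)*(0 - 25))/4 = -1 + (((17 + 3 + 0)/3 + 30)*(-25))/4 = -1 + (((1/3)*20 + 30)*(-25))/4 = -1 + ((20/3 + 30)*(-25))/4 = -1 + ((110/3)*(-25))/4 = -1 + (1/4)*(-2750/3) = -1 - 1375/6 = -1381/6 ≈ -230.17)
B/(99 + 88) = -1381/6/(99 + 88) = -1381/6/187 = (1/187)*(-1381/6) = -1381/1122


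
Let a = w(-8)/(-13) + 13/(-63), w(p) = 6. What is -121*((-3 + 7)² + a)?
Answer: -1519397/819 ≈ -1855.2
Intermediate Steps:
a = -547/819 (a = 6/(-13) + 13/(-63) = 6*(-1/13) + 13*(-1/63) = -6/13 - 13/63 = -547/819 ≈ -0.66789)
-121*((-3 + 7)² + a) = -121*((-3 + 7)² - 547/819) = -121*(4² - 547/819) = -121*(16 - 547/819) = -121*12557/819 = -1519397/819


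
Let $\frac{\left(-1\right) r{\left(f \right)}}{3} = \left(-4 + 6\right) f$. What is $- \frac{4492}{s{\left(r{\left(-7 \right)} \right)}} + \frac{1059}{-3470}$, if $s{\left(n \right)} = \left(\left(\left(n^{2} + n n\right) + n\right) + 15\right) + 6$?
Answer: $- \frac{19390109}{12460770} \approx -1.5561$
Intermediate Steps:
$r{\left(f \right)} = - 6 f$ ($r{\left(f \right)} = - 3 \left(-4 + 6\right) f = - 3 \cdot 2 f = - 6 f$)
$s{\left(n \right)} = 21 + n + 2 n^{2}$ ($s{\left(n \right)} = \left(\left(\left(n^{2} + n^{2}\right) + n\right) + 15\right) + 6 = \left(\left(2 n^{2} + n\right) + 15\right) + 6 = \left(\left(n + 2 n^{2}\right) + 15\right) + 6 = \left(15 + n + 2 n^{2}\right) + 6 = 21 + n + 2 n^{2}$)
$- \frac{4492}{s{\left(r{\left(-7 \right)} \right)}} + \frac{1059}{-3470} = - \frac{4492}{21 - -42 + 2 \left(\left(-6\right) \left(-7\right)\right)^{2}} + \frac{1059}{-3470} = - \frac{4492}{21 + 42 + 2 \cdot 42^{2}} + 1059 \left(- \frac{1}{3470}\right) = - \frac{4492}{21 + 42 + 2 \cdot 1764} - \frac{1059}{3470} = - \frac{4492}{21 + 42 + 3528} - \frac{1059}{3470} = - \frac{4492}{3591} - \frac{1059}{3470} = - \frac{19390109}{12460770}$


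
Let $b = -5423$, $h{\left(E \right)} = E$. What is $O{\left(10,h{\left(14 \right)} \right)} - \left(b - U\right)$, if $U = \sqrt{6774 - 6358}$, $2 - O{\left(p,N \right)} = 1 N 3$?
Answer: $5383 + 4 \sqrt{26} \approx 5403.4$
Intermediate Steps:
$O{\left(p,N \right)} = 2 - 3 N$ ($O{\left(p,N \right)} = 2 - 1 N 3 = 2 - N 3 = 2 - 3 N$)
$U = 4 \sqrt{26}$ ($U = \sqrt{416} = 4 \sqrt{26} \approx 20.396$)
$O{\left(10,h{\left(14 \right)} \right)} - \left(b - U\right) = \left(2 - 42\right) - \left(-5423 - 4 \sqrt{26}\right) = -40 + \left(5423 + 4 \sqrt{26}\right) = 5383 + 4 \sqrt{26}$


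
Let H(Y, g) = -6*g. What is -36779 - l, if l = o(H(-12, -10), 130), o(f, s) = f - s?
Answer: -36709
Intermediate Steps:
l = -70 (l = -6*(-10) - 1*130 = 60 - 130 = -70)
-36779 - l = -36779 - 1*(-70) = -36779 + 70 = -36709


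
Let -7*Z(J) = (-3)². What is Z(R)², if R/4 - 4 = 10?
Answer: 81/49 ≈ 1.6531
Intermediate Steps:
R = 56 (R = 16 + 4*10 = 16 + 40 = 56)
Z(J) = -9/7 (Z(J) = -⅐*(-3)² = -⅐*9 = -9/7)
Z(R)² = (-9/7)² = 81/49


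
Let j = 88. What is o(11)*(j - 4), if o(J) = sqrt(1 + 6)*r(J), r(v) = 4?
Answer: 336*sqrt(7) ≈ 888.97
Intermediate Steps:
o(J) = 4*sqrt(7) (o(J) = sqrt(1 + 6)*4 = sqrt(7)*4 = 4*sqrt(7))
o(11)*(j - 4) = (4*sqrt(7))*(88 - 4) = (4*sqrt(7))*84 = 336*sqrt(7)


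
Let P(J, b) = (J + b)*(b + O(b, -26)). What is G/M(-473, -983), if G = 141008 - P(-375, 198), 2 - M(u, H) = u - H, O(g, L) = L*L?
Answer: -147853/254 ≈ -582.10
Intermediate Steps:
O(g, L) = L**2
M(u, H) = 2 + H - u (M(u, H) = 2 - (u - H) = 2 + (H - u) = 2 + H - u)
P(J, b) = (676 + b)*(J + b) (P(J, b) = (J + b)*(b + (-26)**2) = (J + b)*(b + 676) = (J + b)*(676 + b) = (676 + b)*(J + b))
G = 295706 (G = 141008 - (198**2 + 676*(-375) + 676*198 - 375*198) = 141008 - (39204 - 253500 + 133848 - 74250) = 141008 - 1*(-154698) = 141008 + 154698 = 295706)
G/M(-473, -983) = 295706/(2 - 983 - 1*(-473)) = 295706/(2 - 983 + 473) = 295706/(-508) = 295706*(-1/508) = -147853/254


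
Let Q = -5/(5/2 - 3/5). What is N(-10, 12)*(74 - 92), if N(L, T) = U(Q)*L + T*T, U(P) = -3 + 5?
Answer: -2232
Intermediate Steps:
Q = -50/19 (Q = -5/(5*(1/2) - 3*1/5) = -5/(5/2 - 3/5) = -5/19/10 = -5*10/19 = -50/19 ≈ -2.6316)
U(P) = 2
N(L, T) = T**2 + 2*L (N(L, T) = 2*L + T*T = 2*L + T**2 = T**2 + 2*L)
N(-10, 12)*(74 - 92) = (12**2 + 2*(-10))*(74 - 92) = (144 - 20)*(-18) = 124*(-18) = -2232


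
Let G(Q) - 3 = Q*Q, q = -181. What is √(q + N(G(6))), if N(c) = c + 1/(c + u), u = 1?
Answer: 3*I*√6310/20 ≈ 11.915*I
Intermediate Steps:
G(Q) = 3 + Q² (G(Q) = 3 + Q*Q = 3 + Q²)
N(c) = c + 1/(1 + c) (N(c) = c + 1/(c + 1) = c + 1/(1 + c))
√(q + N(G(6))) = √(-181 + (1 + (3 + 6²) + (3 + 6²)²)/(1 + (3 + 6²))) = √(-181 + (1 + (3 + 36) + (3 + 36)²)/(1 + (3 + 36))) = √(-181 + (1 + 39 + 39²)/(1 + 39)) = √(-181 + (1 + 39 + 1521)/40) = √(-181 + (1/40)*1561) = √(-181 + 1561/40) = √(-5679/40) = 3*I*√6310/20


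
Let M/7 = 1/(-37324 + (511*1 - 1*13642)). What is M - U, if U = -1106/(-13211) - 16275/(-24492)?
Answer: -4072426004073/5441804044820 ≈ -0.74836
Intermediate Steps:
U = 80699059/107854604 (U = -1106*(-1/13211) - 16275*(-1/24492) = 1106/13211 + 5425/8164 = 80699059/107854604 ≈ 0.74822)
M = -7/50455 (M = 7/(-37324 + (511*1 - 1*13642)) = 7/(-37324 + (511 - 13642)) = 7/(-37324 - 13131) = 7/(-50455) = 7*(-1/50455) = -7/50455 ≈ -0.00013874)
M - U = -7/50455 - 1*80699059/107854604 = -7/50455 - 80699059/107854604 = -4072426004073/5441804044820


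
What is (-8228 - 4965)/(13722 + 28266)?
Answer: -13193/41988 ≈ -0.31421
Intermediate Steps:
(-8228 - 4965)/(13722 + 28266) = -13193/41988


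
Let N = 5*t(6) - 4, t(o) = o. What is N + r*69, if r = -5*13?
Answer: -4459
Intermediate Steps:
r = -65
N = 26 (N = 5*6 - 4 = 30 - 4 = 26)
N + r*69 = 26 - 65*69 = 26 - 4485 = -4459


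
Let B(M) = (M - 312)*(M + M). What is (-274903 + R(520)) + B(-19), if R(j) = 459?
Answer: -261866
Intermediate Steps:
B(M) = 2*M*(-312 + M) (B(M) = (-312 + M)*(2*M) = 2*M*(-312 + M))
(-274903 + R(520)) + B(-19) = (-274903 + 459) + 2*(-19)*(-312 - 19) = -274444 + 2*(-19)*(-331) = -274444 + 12578 = -261866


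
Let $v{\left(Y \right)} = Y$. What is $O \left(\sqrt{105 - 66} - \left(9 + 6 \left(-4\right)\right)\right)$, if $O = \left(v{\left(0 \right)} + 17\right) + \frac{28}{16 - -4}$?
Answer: $276 + \frac{92 \sqrt{39}}{5} \approx 390.91$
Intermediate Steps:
$O = \frac{92}{5}$ ($O = \left(0 + 17\right) + \frac{28}{16 - -4} = 17 + \frac{28}{16 + 4} = 17 + \frac{28}{20} = 17 + 28 \cdot \frac{1}{20} = 17 + \frac{7}{5} = \frac{92}{5} \approx 18.4$)
$O \left(\sqrt{105 - 66} - \left(9 + 6 \left(-4\right)\right)\right) = \frac{92 \left(\sqrt{105 - 66} - \left(9 + 6 \left(-4\right)\right)\right)}{5} = \frac{92 \left(\sqrt{39} - \left(9 - 24\right)\right)}{5} = \frac{92 \left(\sqrt{39} - -15\right)}{5} = \frac{92 \left(\sqrt{39} + 15\right)}{5} = \frac{92 \left(15 + \sqrt{39}\right)}{5} = 276 + \frac{92 \sqrt{39}}{5}$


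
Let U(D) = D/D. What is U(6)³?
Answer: 1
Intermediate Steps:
U(D) = 1
U(6)³ = 1³ = 1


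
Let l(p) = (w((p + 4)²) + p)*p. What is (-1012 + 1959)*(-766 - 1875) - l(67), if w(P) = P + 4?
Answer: -2843531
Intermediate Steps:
w(P) = 4 + P
l(p) = p*(4 + p + (4 + p)²) (l(p) = ((4 + (p + 4)²) + p)*p = ((4 + (4 + p)²) + p)*p = (4 + p + (4 + p)²)*p = p*(4 + p + (4 + p)²))
(-1012 + 1959)*(-766 - 1875) - l(67) = (-1012 + 1959)*(-766 - 1875) - 67*(4 + 67 + (4 + 67)²) = 947*(-2641) - 67*(4 + 67 + 71²) = -2501027 - 67*(4 + 67 + 5041) = -2501027 - 67*5112 = -2501027 - 1*342504 = -2501027 - 342504 = -2843531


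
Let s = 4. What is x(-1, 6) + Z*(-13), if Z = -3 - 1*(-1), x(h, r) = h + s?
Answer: 29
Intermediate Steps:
x(h, r) = 4 + h (x(h, r) = h + 4 = 4 + h)
Z = -2 (Z = -3 + 1 = -2)
x(-1, 6) + Z*(-13) = (4 - 1) - 2*(-13) = 3 + 26 = 29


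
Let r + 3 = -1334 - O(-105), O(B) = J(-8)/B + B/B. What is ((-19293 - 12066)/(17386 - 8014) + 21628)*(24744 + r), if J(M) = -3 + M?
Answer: 55341827095787/109340 ≈ 5.0614e+8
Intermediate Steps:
O(B) = 1 - 11/B (O(B) = (-3 - 8)/B + B/B = -11/B + 1 = 1 - 11/B)
r = -140501/105 (r = -3 + (-1334 - (-11 - 105)/(-105)) = -3 + (-1334 - (-1)*(-116)/105) = -3 + (-1334 - 1*116/105) = -3 + (-1334 - 116/105) = -3 - 140186/105 = -140501/105 ≈ -1338.1)
((-19293 - 12066)/(17386 - 8014) + 21628)*(24744 + r) = ((-19293 - 12066)/(17386 - 8014) + 21628)*(24744 - 140501/105) = (-31359/9372 + 21628)*(2457619/105) = (-31359*1/9372 + 21628)*(2457619/105) = (-10453/3124 + 21628)*(2457619/105) = (67555419/3124)*(2457619/105) = 55341827095787/109340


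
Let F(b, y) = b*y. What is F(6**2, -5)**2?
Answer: 32400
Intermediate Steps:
F(6**2, -5)**2 = (6**2*(-5))**2 = (36*(-5))**2 = (-180)**2 = 32400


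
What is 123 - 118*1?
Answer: 5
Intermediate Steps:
123 - 118*1 = 123 - 118 = 5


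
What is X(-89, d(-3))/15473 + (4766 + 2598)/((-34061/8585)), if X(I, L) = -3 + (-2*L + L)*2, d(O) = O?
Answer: -978202029437/527025853 ≈ -1856.1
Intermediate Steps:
X(I, L) = -3 - 2*L (X(I, L) = -3 - L*2 = -3 - 2*L)
X(-89, d(-3))/15473 + (4766 + 2598)/((-34061/8585)) = (-3 - 2*(-3))/15473 + (4766 + 2598)/((-34061/8585)) = (-3 + 6)*(1/15473) + 7364/((-34061*1/8585)) = 3*(1/15473) + 7364/(-34061/8585) = 3/15473 + 7364*(-8585/34061) = 3/15473 - 63219940/34061 = -978202029437/527025853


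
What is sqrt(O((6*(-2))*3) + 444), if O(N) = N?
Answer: 2*sqrt(102) ≈ 20.199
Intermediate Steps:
sqrt(O((6*(-2))*3) + 444) = sqrt((6*(-2))*3 + 444) = sqrt(-12*3 + 444) = sqrt(-36 + 444) = sqrt(408) = 2*sqrt(102)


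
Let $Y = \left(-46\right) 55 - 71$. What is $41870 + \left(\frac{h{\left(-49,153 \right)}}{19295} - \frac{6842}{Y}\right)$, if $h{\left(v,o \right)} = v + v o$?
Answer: $\frac{123612503582}{2952135} \approx 41872.0$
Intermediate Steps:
$Y = -2601$ ($Y = -2530 - 71 = -2601$)
$h{\left(v,o \right)} = v + o v$
$41870 + \left(\frac{h{\left(-49,153 \right)}}{19295} - \frac{6842}{Y}\right) = 41870 + \left(\frac{\left(-49\right) \left(1 + 153\right)}{19295} - \frac{6842}{-2601}\right) = 41870 + \left(\left(-49\right) 154 \cdot \frac{1}{19295} - - \frac{6842}{2601}\right) = 41870 + \left(\left(-7546\right) \frac{1}{19295} + \frac{6842}{2601}\right) = 41870 + \left(- \frac{7546}{19295} + \frac{6842}{2601}\right) = 41870 + \frac{6611132}{2952135} = \frac{123612503582}{2952135}$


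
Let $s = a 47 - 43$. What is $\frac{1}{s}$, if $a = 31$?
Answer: $\frac{1}{1414} \approx 0.00070721$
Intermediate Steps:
$s = 1414$ ($s = 31 \cdot 47 - 43 = 1457 - 43 = 1414$)
$\frac{1}{s} = \frac{1}{1414}$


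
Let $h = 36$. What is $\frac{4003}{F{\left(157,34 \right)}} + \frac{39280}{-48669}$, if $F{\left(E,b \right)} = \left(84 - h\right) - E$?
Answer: $- \frac{199103527}{5304921} \approx -37.532$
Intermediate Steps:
$F{\left(E,b \right)} = 48 - E$ ($F{\left(E,b \right)} = \left(84 - 36\right) - E = 48 - E$)
$\frac{4003}{F{\left(157,34 \right)}} + \frac{39280}{-48669} = \frac{4003}{48 - 157} + \frac{39280}{-48669} = \frac{4003}{48 - 157} + 39280 \left(- \frac{1}{48669}\right) = \frac{4003}{-109} - \frac{39280}{48669} = 4003 \left(- \frac{1}{109}\right) - \frac{39280}{48669} = - \frac{4003}{109} - \frac{39280}{48669} = - \frac{199103527}{5304921}$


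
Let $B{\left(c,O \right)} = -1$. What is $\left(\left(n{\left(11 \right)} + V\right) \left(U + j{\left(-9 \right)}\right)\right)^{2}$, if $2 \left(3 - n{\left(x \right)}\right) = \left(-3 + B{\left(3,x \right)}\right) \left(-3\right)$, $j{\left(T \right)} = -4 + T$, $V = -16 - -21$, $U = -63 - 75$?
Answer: $91204$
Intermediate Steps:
$U = -138$
$V = 5$ ($V = -16 + 21 = 5$)
$n{\left(x \right)} = -3$ ($n{\left(x \right)} = 3 - \frac{\left(-3 - 1\right) \left(-3\right)}{2} = 3 - \frac{\left(-4\right) \left(-3\right)}{2} = 3 - 6 = -3$)
$\left(\left(n{\left(11 \right)} + V\right) \left(U + j{\left(-9 \right)}\right)\right)^{2} = \left(\left(-3 + 5\right) \left(-138 - 13\right)\right)^{2} = \left(2 \left(-138 - 13\right)\right)^{2} = \left(2 \left(-151\right)\right)^{2} = \left(-302\right)^{2} = 91204$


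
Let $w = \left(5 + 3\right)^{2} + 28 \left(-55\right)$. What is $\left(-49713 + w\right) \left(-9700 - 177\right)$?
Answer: $505593753$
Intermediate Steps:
$w = -1476$ ($w = 8^{2} - 1540 = 64 - 1540 = -1476$)
$\left(-49713 + w\right) \left(-9700 - 177\right) = \left(-49713 - 1476\right) \left(-9700 - 177\right) = \left(-51189\right) \left(-9877\right) = 505593753$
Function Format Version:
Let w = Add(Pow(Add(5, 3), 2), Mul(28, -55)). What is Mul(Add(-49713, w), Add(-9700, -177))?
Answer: 505593753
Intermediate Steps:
w = -1476 (w = Add(Pow(8, 2), -1540) = Add(64, -1540) = -1476)
Mul(Add(-49713, w), Add(-9700, -177)) = Mul(Add(-49713, -1476), Add(-9700, -177)) = Mul(-51189, -9877) = 505593753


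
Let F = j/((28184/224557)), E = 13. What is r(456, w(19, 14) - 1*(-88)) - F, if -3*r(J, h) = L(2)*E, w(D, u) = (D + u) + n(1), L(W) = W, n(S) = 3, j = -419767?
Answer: 282784121873/84552 ≈ 3.3445e+6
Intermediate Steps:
w(D, u) = 3 + D + u (w(D, u) = (D + u) + 3 = 3 + D + u)
r(J, h) = -26/3 (r(J, h) = -2*13/3 = -⅓*26 = -26/3)
F = -94261618219/28184 (F = -419767/(28184/224557) = -419767/(28184*(1/224557)) = -419767/28184/224557 = -419767*224557/28184 = -94261618219/28184 ≈ -3.3445e+6)
r(456, w(19, 14) - 1*(-88)) - F = -26/3 - 1*(-94261618219/28184) = -26/3 + 94261618219/28184 = 282784121873/84552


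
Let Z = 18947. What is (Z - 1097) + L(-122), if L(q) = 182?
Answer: 18032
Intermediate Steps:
(Z - 1097) + L(-122) = (18947 - 1097) + 182 = 17850 + 182 = 18032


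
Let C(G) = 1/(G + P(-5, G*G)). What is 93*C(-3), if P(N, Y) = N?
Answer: -93/8 ≈ -11.625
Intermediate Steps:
C(G) = 1/(-5 + G) (C(G) = 1/(G - 5) = 1/(-5 + G))
93*C(-3) = 93/(-5 - 3) = 93/(-8) = 93*(-⅛) = -93/8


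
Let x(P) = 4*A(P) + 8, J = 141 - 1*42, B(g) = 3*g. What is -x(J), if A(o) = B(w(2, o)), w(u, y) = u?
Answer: -32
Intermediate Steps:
A(o) = 6 (A(o) = 3*2 = 6)
J = 99 (J = 141 - 42 = 99)
x(P) = 32 (x(P) = 4*6 + 8 = 24 + 8 = 32)
-x(J) = -1*32 = -32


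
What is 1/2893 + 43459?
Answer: 125726888/2893 ≈ 43459.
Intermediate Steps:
1/2893 + 43459 = 125726888/2893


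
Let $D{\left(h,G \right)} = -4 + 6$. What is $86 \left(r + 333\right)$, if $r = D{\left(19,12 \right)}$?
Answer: $28810$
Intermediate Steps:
$D{\left(h,G \right)} = 2$
$r = 2$
$86 \left(r + 333\right) = 86 \left(2 + 333\right) = 86 \cdot 335 = 28810$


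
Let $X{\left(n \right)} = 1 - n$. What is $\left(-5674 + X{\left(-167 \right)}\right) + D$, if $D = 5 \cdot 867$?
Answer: $-1171$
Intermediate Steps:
$D = 4335$
$\left(-5674 + X{\left(-167 \right)}\right) + D = \left(-5674 + \left(1 - -167\right)\right) + 4335 = \left(-5674 + \left(1 + 167\right)\right) + 4335 = \left(-5674 + 168\right) + 4335 = -5506 + 4335 = -1171$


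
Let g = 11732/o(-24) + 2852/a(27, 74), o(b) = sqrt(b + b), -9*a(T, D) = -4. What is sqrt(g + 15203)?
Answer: sqrt(194580 - 8799*I*sqrt(3))/3 ≈ 147.15 - 5.7539*I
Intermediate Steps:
a(T, D) = 4/9 (a(T, D) = -1/9*(-4) = 4/9)
o(b) = sqrt(2)*sqrt(b) (o(b) = sqrt(2*b) = sqrt(2)*sqrt(b))
g = 6417 - 2933*I*sqrt(3)/3 (g = 11732/((sqrt(2)*sqrt(-24))) + 2852/(4/9) = 11732/((sqrt(2)*(2*I*sqrt(6)))) + 2852*(9/4) = 11732/((4*I*sqrt(3))) + 6417 = 11732*(-I*sqrt(3)/12) + 6417 = -2933*I*sqrt(3)/3 + 6417 = 6417 - 2933*I*sqrt(3)/3 ≈ 6417.0 - 1693.4*I)
sqrt(g + 15203) = sqrt((6417 - 2933*I*sqrt(3)/3) + 15203) = sqrt(21620 - 2933*I*sqrt(3)/3)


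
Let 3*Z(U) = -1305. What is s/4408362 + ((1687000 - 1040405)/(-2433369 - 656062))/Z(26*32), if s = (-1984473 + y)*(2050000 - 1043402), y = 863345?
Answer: -50554260707786169815/197480288219319 ≈ -2.5600e+5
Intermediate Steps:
s = -1128525202544 (s = (-1984473 + 863345)*(2050000 - 1043402) = -1121128*1006598 = -1128525202544)
Z(U) = -435 (Z(U) = (1/3)*(-1305) = -435)
s/4408362 + ((1687000 - 1040405)/(-2433369 - 656062))/Z(26*32) = -1128525202544/4408362 + ((1687000 - 1040405)/(-2433369 - 656062))/(-435) = -1128525202544*1/4408362 + (646595/(-3089431))*(-1/435) = -564262601272/2204181 + (646595*(-1/3089431))*(-1/435) = -564262601272/2204181 - 646595/3089431*(-1/435) = -564262601272/2204181 + 129319/268780497 = -50554260707786169815/197480288219319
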